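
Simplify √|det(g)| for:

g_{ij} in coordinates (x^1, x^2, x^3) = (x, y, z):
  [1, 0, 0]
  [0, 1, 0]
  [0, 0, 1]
det(g) = 1
√|det(g)| = 1
Volume element: dV = 1 dx dy dz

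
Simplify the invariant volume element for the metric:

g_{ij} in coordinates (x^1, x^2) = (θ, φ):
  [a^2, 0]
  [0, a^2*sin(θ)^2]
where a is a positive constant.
det(g) = a^4*sin(θ)^2
√|det(g)| = a^2*sin(θ) (taking 0 < θ < π so that |sin(θ)| = sin(θ))
Volume element: dV = a^2*sin(θ) dθ dφ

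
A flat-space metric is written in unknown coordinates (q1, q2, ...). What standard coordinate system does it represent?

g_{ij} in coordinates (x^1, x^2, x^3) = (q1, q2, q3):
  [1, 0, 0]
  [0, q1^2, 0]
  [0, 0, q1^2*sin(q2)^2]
The line element ds^2 = dq1^2 + q1^2 dq2^2 + q1^2 sin(q2)^2 dq3^2 is dr^2 + r^2 dθ^2 + r^2 sin(θ)^2 dφ^2 with q1 = r, q2 = θ, q3 = φ.
spherical coordinates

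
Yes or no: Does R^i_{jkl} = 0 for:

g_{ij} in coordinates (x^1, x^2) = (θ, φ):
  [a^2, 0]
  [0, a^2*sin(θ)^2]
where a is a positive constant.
Non-zero Christoffel symbols:
Γ^θ_{φ φ} = -sin(2*θ)/2
Γ^φ_{θ φ} = 1/tan(θ)
Ricci tensor: R_{θθ} = 1, R_{θφ} = 0, R_{φφ} = sin(θ)^2
The Ricci tensor is non-zero, so the Riemann tensor is non-zero: not flat.
No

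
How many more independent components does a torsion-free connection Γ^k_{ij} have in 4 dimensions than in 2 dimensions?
Independent components in n dimensions: n × n(n+1)/2 = n^2(n+1)/2.
4D: 4 × 10 = 40
2D: 2 × 3 = 6
Difference = 40 - 6 = 34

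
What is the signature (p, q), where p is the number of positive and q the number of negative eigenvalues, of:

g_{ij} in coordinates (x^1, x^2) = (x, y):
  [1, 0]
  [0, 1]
The metric is diagonal, so its eigenvalues are the diagonal entries: 1, 1 (at a generic point, where coordinate-dependent entries are positive).
2 positive, 0 negative.
(2, 0) - Riemannian (positive definite)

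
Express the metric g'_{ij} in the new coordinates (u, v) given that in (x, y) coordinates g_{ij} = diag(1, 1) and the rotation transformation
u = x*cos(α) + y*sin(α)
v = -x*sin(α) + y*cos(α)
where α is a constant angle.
Invert the transformation: x = u*cos(α) - v*sin(α), y = u*sin(α) + v*cos(α)
g'_{ij} = (∂x^k/∂x'^i)(∂x^l/∂x'^j) g_{kl}; with g_{kl} = δ_{kl} this is Σ_k (∂x^k/∂x'^i)(∂x^k/∂x'^j).
Jacobian: ∂x/∂u = cos(α), ∂x/∂v = -sin(α), ∂y/∂u = sin(α), ∂y/∂v = cos(α)
g'_{uu} = (cos(α))(cos(α)) + (sin(α))(sin(α)) = 1
g'_{uv} = (cos(α))(-sin(α)) + (sin(α))(cos(α)) = 0
g'_{vv} = (-sin(α))(-sin(α)) + (cos(α))(cos(α)) = 1
g'_{ij} = diag(1, 1)
The Euclidean metric is invariant under rotations.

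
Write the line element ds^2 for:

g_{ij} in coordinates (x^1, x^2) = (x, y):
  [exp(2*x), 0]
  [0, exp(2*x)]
ds^2 = g_{ij} dx^i dx^j; only the non-zero components contribute.
ds^2 = exp(2*x) dx^2 + exp(2*x) dy^2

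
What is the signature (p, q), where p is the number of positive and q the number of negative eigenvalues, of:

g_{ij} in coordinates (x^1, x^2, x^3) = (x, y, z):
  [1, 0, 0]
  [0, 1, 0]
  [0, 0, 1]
The metric is diagonal, so its eigenvalues are the diagonal entries: 1, 1, 1 (at a generic point, where coordinate-dependent entries are positive).
3 positive, 0 negative.
(3, 0) - Riemannian (positive definite)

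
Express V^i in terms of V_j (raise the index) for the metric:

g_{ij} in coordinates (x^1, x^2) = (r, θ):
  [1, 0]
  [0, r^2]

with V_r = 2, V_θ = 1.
Inverse metric (diagonal): g^{rr} = 1, g^{θθ} = 1/r^2
V^i = g^{ij} V_j:
V^r = (1)(2) + (0)(1) = 2
V^θ = (0)(2) + (1/r^2)(1) = 1/r^2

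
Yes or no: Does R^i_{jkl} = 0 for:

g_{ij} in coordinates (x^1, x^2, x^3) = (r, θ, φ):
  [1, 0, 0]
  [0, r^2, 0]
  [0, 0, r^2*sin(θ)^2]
Non-zero Christoffel symbols:
Γ^r_{θ θ} = -r
Γ^r_{φ φ} = -r*sin(θ)^2
Γ^θ_{r θ} = 1/r
Γ^θ_{φ φ} = -sin(2*θ)/2
Γ^φ_{r φ} = 1/r
Γ^φ_{θ φ} = 1/tan(θ)
Ricci tensor: R_{rr} = 0, R_{rθ} = 0, R_{rφ} = 0, R_{θθ} = 0, R_{θφ} = 0, R_{φφ} = 0
All R_{ij} vanish; in 3 dimensions the Riemann tensor is fully determined by the Ricci tensor, so R^i_{jkl} = 0: the metric is flat (curvilinear coordinates on flat space).
Yes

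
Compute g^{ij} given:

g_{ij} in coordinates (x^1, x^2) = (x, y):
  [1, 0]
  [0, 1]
The metric is diagonal, so g^{ij} is diagonal with entries 1/g_{ii}: diag(1, 1).
g^{ij}:
  [1, 0]
  [0, 1]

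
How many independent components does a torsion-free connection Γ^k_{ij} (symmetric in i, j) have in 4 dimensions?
Γ^k_{ij} has n choices for the upper index and n(n+1)/2 independent symmetric lower index pairs.
Total = 4 × 4×5/2 = 4 × 10 = 40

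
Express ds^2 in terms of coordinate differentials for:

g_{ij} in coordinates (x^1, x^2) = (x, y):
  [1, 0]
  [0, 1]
ds^2 = g_{ij} dx^i dx^j; only the non-zero components contribute.
ds^2 = dx^2 + dy^2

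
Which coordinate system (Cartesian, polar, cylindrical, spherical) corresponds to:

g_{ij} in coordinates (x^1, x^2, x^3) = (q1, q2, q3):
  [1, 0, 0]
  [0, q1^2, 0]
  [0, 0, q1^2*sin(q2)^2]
The line element ds^2 = dq1^2 + q1^2 dq2^2 + q1^2 sin(q2)^2 dq3^2 is dr^2 + r^2 dθ^2 + r^2 sin(θ)^2 dφ^2 with q1 = r, q2 = θ, q3 = φ.
spherical coordinates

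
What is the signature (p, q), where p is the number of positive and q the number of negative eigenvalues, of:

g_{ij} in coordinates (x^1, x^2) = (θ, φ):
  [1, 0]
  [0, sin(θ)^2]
The metric is diagonal, so its eigenvalues are the diagonal entries: 1, sin(θ)^2 (at a generic point, where coordinate-dependent entries are positive).
2 positive, 0 negative.
(2, 0) - Riemannian (positive definite)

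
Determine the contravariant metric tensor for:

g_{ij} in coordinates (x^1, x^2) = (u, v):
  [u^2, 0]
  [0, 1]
The metric is diagonal, so g^{ij} is diagonal with entries 1/g_{ii}: diag(1/(u^2), 1).
g^{ij}:
  [1/u^2, 0]
  [0, 1]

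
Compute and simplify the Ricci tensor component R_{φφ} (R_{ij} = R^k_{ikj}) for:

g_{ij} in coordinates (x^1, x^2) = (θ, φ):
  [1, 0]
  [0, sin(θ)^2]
Non-zero Christoffel symbols (Γ^k_{ij} = Γ^k_{ji}):
Γ^θ_{φ φ} = -sin(2*θ)/2
Γ^φ_{θ φ} = 1/tan(θ)
R^θ_{φ θ φ} = ∂_θ Γ^θ_{φ φ} - ∂_φ Γ^θ_{φ θ} + Γ^θ_{θ m} Γ^m_{φ φ} - Γ^θ_{φ m} Γ^m_{φ θ}
  = (-cos(2*θ)) - (0) + (0) - (-cos(θ)^2) = sin(θ)^2
R^φ_{φ φ φ} = 0 (a repeated index in an antisymmetric pair)
R_{φφ} = R^θ_{φ θ φ} + R^φ_{φ φ φ} = (sin(θ)^2) + (0) = sin(θ)^2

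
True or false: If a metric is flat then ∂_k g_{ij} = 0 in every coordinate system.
Flatness means R^i_{jkl} = 0; the components can still vary, e.g. the flat plane in polar coordinates has g_{θθ} = r^2.
False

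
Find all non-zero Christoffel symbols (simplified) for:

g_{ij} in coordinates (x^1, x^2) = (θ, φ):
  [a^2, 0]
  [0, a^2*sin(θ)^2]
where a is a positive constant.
Using Γ^k_{ij} = (1/2) g^{km} (∂_i g_{mj} + ∂_j g_{mi} - ∂_m g_{ij}); the metric is diagonal, so only the m = k term contributes.
Non-zero symbols (using the symmetry Γ^k_{ij} = Γ^k_{ji}):
Γ^θ_{φ φ} = (1/2) g^{θθ} (∂_φ g_{θφ} + ∂_φ g_{θφ} - ∂_θ g_{φφ}) = (1/2)(1/a^2)((0) + (0) - (a^2*sin(2*θ))) = -sin(2*θ)/2
Γ^φ_{θ φ} = (1/2) g^{φφ} (∂_θ g_{φφ} + ∂_φ g_{φθ} - ∂_φ g_{θφ}) = (1/2)(1/(a^2*sin(θ)^2))((a^2*sin(2*θ)) + (0) - (0)) = 1/tan(θ)
All other Christoffel symbols are zero.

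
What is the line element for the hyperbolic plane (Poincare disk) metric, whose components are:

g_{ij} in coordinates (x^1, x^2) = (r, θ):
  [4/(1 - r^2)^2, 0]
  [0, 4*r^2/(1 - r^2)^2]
ds^2 = g_{ij} dx^i dx^j; only the non-zero components contribute.
ds^2 = (4/(1 - r^2)^2) dr^2 + (4*r^2/(1 - r^2)^2) dθ^2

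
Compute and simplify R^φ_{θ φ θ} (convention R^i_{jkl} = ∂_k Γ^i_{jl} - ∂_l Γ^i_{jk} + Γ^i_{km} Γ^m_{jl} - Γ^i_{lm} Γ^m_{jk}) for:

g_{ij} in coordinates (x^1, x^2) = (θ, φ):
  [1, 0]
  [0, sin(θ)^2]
Non-zero Christoffel symbols (Γ^k_{ij} = Γ^k_{ji}):
Γ^θ_{φ φ} = -sin(2*θ)/2
Γ^φ_{θ φ} = 1/tan(θ)
R^φ_{θ φ θ} = ∂_φ Γ^φ_{θ θ} - ∂_θ Γ^φ_{θ φ} + Γ^φ_{φ m} Γ^m_{θ θ} - Γ^φ_{θ m} Γ^m_{θ φ}
  = (0) - (-1/sin(θ)^2) + (0) - (1/tan(θ)^2) = 1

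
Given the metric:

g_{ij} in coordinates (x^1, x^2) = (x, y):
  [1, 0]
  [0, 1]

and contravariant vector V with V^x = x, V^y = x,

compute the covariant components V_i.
V_i = g_{ij} V^j:
V_x = (1)(x) + (0)(x) = x
V_y = (0)(x) + (1)(x) = x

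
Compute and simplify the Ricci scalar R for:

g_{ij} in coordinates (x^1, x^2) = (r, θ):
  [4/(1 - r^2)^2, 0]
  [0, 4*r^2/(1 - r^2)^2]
Non-zero Christoffel symbols (Γ^k_{ij} = Γ^k_{ji}):
Γ^r_{r r} = 2*r/(1 - r^2)
Γ^r_{θ θ} = (r^3 + r)/(r^2 - 1)
Γ^θ_{r θ} = (-r^2 - 1)/(r^3 - r)
Ricci tensor (R_{ij} = R^k_{ikj}): R_{rr} = -4/(r^2 - 1)^2, R_{rθ} = 0, R_{θθ} = -4*r^2/(r^2 - 1)^2
Inverse metric: g^{rr} = (1 - r^2)^2/4, g^{θθ} = (1 - r^2)^2/(4*r^2)
R = g^{ij} R_{ij} = ((1 - r^2)^2/4)(-4/(r^2 - 1)^2) + ((1 - r^2)^2/(4*r^2))(-4*r^2/(r^2 - 1)^2) = -2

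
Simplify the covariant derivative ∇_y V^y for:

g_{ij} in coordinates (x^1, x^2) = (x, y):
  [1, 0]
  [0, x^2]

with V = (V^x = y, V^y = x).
Non-zero Christoffel symbols:
Γ^x_{y y} = -x
Γ^y_{x y} = 1/x
∇_y V^y = ∂_y V^y + Γ^y_{y j} V^j
  = (0) + (1/x)(y) + (0)(x)
  = y/x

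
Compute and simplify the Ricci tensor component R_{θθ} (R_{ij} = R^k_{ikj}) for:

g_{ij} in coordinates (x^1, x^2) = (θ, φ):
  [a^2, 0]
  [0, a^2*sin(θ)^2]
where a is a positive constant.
Non-zero Christoffel symbols (Γ^k_{ij} = Γ^k_{ji}):
Γ^θ_{φ φ} = -sin(2*θ)/2
Γ^φ_{θ φ} = 1/tan(θ)
R^θ_{θ θ θ} = 0 (a repeated index in an antisymmetric pair)
R^φ_{θ φ θ} = ∂_φ Γ^φ_{θ θ} - ∂_θ Γ^φ_{θ φ} + Γ^φ_{φ m} Γ^m_{θ θ} - Γ^φ_{θ m} Γ^m_{θ φ}
  = (0) - (-1/sin(θ)^2) + (0) - (1/tan(θ)^2) = 1
R_{θθ} = R^θ_{θ θ θ} + R^φ_{θ φ θ} = (0) + (1) = 1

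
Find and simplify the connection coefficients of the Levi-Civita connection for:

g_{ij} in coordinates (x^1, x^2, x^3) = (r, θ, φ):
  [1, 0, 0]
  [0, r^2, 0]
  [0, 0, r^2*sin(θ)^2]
Using Γ^k_{ij} = (1/2) g^{km} (∂_i g_{mj} + ∂_j g_{mi} - ∂_m g_{ij}); the metric is diagonal, so only the m = k term contributes.
Non-zero symbols (using the symmetry Γ^k_{ij} = Γ^k_{ji}):
Γ^r_{θ θ} = (1/2) g^{rr} (∂_θ g_{rθ} + ∂_θ g_{rθ} - ∂_r g_{θθ}) = (1/2)(1)((0) + (0) - (2*r)) = -r
Γ^r_{φ φ} = (1/2) g^{rr} (∂_φ g_{rφ} + ∂_φ g_{rφ} - ∂_r g_{φφ}) = (1/2)(1)((0) + (0) - (2*r*sin(θ)^2)) = -r*sin(θ)^2
Γ^θ_{r θ} = (1/2) g^{θθ} (∂_r g_{θθ} + ∂_θ g_{θr} - ∂_θ g_{rθ}) = (1/2)(1/r^2)((2*r) + (0) - (0)) = 1/r
Γ^θ_{φ φ} = (1/2) g^{θθ} (∂_φ g_{θφ} + ∂_φ g_{θφ} - ∂_θ g_{φφ}) = (1/2)(1/r^2)((0) + (0) - (r^2*sin(2*θ))) = -sin(2*θ)/2
Γ^φ_{r φ} = (1/2) g^{φφ} (∂_r g_{φφ} + ∂_φ g_{φr} - ∂_φ g_{rφ}) = (1/2)(1/(r^2*sin(θ)^2))((2*r*sin(θ)^2) + (0) - (0)) = 1/r
Γ^φ_{θ φ} = (1/2) g^{φφ} (∂_θ g_{φφ} + ∂_φ g_{φθ} - ∂_φ g_{θφ}) = (1/2)(1/(r^2*sin(θ)^2))((r^2*sin(2*θ)) + (0) - (0)) = 1/tan(θ)
All other Christoffel symbols are zero.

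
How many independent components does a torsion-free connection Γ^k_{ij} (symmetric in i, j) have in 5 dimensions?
Γ^k_{ij} has n choices for the upper index and n(n+1)/2 independent symmetric lower index pairs.
Total = 5 × 5×6/2 = 5 × 15 = 75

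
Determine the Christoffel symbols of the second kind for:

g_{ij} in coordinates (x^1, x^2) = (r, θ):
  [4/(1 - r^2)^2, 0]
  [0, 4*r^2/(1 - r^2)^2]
Using Γ^k_{ij} = (1/2) g^{km} (∂_i g_{mj} + ∂_j g_{mi} - ∂_m g_{ij}); the metric is diagonal, so only the m = k term contributes.
Non-zero symbols (using the symmetry Γ^k_{ij} = Γ^k_{ji}):
Γ^r_{r r} = (1/2) g^{rr} (∂_r g_{rr} + ∂_r g_{rr} - ∂_r g_{rr}) = (1/2)((1 - r^2)^2/4)((16*r/(1 - r^2)^3) + (16*r/(1 - r^2)^3) - (16*r/(1 - r^2)^3)) = 2*r/(1 - r^2)
Γ^r_{θ θ} = (1/2) g^{rr} (∂_θ g_{rθ} + ∂_θ g_{rθ} - ∂_r g_{θθ}) = (1/2)((1 - r^2)^2/4)((0) + (0) - (-8*(r^3 + r)/(r^2 - 1)^3)) = (r^3 + r)/(r^2 - 1)
Γ^θ_{r θ} = (1/2) g^{θθ} (∂_r g_{θθ} + ∂_θ g_{θr} - ∂_θ g_{rθ}) = (1/2)((1 - r^2)^2/(4*r^2))((-8*(r^3 + r)/(r^2 - 1)^3) + (0) - (0)) = (-r^2 - 1)/(r^3 - r)
All other Christoffel symbols are zero.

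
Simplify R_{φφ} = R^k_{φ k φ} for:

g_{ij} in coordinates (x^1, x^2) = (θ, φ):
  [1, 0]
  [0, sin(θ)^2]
Non-zero Christoffel symbols (Γ^k_{ij} = Γ^k_{ji}):
Γ^θ_{φ φ} = -sin(2*θ)/2
Γ^φ_{θ φ} = 1/tan(θ)
R^θ_{φ θ φ} = ∂_θ Γ^θ_{φ φ} - ∂_φ Γ^θ_{φ θ} + Γ^θ_{θ m} Γ^m_{φ φ} - Γ^θ_{φ m} Γ^m_{φ θ}
  = (-cos(2*θ)) - (0) + (0) - (-cos(θ)^2) = sin(θ)^2
R^φ_{φ φ φ} = 0 (a repeated index in an antisymmetric pair)
R_{φφ} = R^θ_{φ θ φ} + R^φ_{φ φ φ} = (sin(θ)^2) + (0) = sin(θ)^2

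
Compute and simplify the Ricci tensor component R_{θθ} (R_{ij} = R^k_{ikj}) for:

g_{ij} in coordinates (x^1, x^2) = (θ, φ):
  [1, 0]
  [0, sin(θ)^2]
Non-zero Christoffel symbols (Γ^k_{ij} = Γ^k_{ji}):
Γ^θ_{φ φ} = -sin(2*θ)/2
Γ^φ_{θ φ} = 1/tan(θ)
R^θ_{θ θ θ} = 0 (a repeated index in an antisymmetric pair)
R^φ_{θ φ θ} = ∂_φ Γ^φ_{θ θ} - ∂_θ Γ^φ_{θ φ} + Γ^φ_{φ m} Γ^m_{θ θ} - Γ^φ_{θ m} Γ^m_{θ φ}
  = (0) - (-1/sin(θ)^2) + (0) - (1/tan(θ)^2) = 1
R_{θθ} = R^θ_{θ θ θ} + R^φ_{θ φ θ} = (0) + (1) = 1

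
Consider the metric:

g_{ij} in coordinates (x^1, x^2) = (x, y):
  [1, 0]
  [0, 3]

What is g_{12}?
With x^1 = x, x^2 = y, g_{12} = g_{xy} is the row-1, column-2 entry of the matrix.
g_{12} = 0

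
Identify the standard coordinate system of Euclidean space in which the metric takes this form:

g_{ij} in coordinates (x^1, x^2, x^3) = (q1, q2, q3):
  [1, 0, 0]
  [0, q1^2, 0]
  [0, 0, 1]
The line element ds^2 = dq1^2 + q1^2 dq2^2 + dq3^2 is dr^2 + r^2 dθ^2 + dz^2 with q1 = r, q2 = θ, q3 = z.
cylindrical coordinates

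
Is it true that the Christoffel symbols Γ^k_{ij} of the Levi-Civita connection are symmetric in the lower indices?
The Levi-Civita connection is torsion-free, which is exactly Γ^k_{ij} = Γ^k_{ji}.
Yes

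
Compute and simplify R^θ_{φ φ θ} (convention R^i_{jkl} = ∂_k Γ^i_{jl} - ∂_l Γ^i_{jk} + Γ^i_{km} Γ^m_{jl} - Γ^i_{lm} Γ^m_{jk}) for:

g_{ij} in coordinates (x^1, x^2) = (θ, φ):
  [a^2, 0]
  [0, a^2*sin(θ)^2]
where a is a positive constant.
Non-zero Christoffel symbols (Γ^k_{ij} = Γ^k_{ji}):
Γ^θ_{φ φ} = -sin(2*θ)/2
Γ^φ_{θ φ} = 1/tan(θ)
R^θ_{φ φ θ} = ∂_φ Γ^θ_{φ θ} - ∂_θ Γ^θ_{φ φ} + Γ^θ_{φ m} Γ^m_{φ θ} - Γ^θ_{θ m} Γ^m_{φ φ}
  = (0) - (-cos(2*θ)) + (-cos(θ)^2) - (0) = -sin(θ)^2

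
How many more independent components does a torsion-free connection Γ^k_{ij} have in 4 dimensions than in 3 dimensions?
Independent components in n dimensions: n × n(n+1)/2 = n^2(n+1)/2.
4D: 4 × 10 = 40
3D: 3 × 6 = 18
Difference = 40 - 18 = 22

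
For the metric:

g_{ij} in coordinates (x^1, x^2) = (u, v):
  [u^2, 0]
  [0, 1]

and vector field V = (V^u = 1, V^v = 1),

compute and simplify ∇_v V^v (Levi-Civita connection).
Non-zero Christoffel symbols:
Γ^u_{u u} = 1/u
∇_v V^v = ∂_v V^v + Γ^v_{v j} V^j
  = (0) + (0)(1) + (0)(1)
  = 0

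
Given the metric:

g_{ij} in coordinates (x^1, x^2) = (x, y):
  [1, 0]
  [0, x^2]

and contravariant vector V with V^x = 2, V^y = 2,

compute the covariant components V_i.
V_i = g_{ij} V^j:
V_x = (1)(2) + (0)(2) = 2
V_y = (0)(2) + (x^2)(2) = 2*x^2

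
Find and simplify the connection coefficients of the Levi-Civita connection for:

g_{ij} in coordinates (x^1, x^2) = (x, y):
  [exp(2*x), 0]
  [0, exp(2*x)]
Using Γ^k_{ij} = (1/2) g^{km} (∂_i g_{mj} + ∂_j g_{mi} - ∂_m g_{ij}); the metric is diagonal, so only the m = k term contributes.
Non-zero symbols (using the symmetry Γ^k_{ij} = Γ^k_{ji}):
Γ^x_{x x} = (1/2) g^{xx} (∂_x g_{xx} + ∂_x g_{xx} - ∂_x g_{xx}) = (1/2)(exp(-2*x))((2*exp(2*x)) + (2*exp(2*x)) - (2*exp(2*x))) = 1
Γ^x_{y y} = (1/2) g^{xx} (∂_y g_{xy} + ∂_y g_{xy} - ∂_x g_{yy}) = (1/2)(exp(-2*x))((0) + (0) - (2*exp(2*x))) = -1
Γ^y_{x y} = (1/2) g^{yy} (∂_x g_{yy} + ∂_y g_{yx} - ∂_y g_{xy}) = (1/2)(exp(-2*x))((2*exp(2*x)) + (0) - (0)) = 1
All other Christoffel symbols are zero.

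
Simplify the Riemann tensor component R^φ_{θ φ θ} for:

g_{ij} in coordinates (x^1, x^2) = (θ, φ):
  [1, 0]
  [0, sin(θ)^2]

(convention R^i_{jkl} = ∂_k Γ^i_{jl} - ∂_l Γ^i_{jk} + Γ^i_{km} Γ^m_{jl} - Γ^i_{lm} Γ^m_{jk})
Non-zero Christoffel symbols (Γ^k_{ij} = Γ^k_{ji}):
Γ^θ_{φ φ} = -sin(2*θ)/2
Γ^φ_{θ φ} = 1/tan(θ)
R^φ_{θ φ θ} = ∂_φ Γ^φ_{θ θ} - ∂_θ Γ^φ_{θ φ} + Γ^φ_{φ m} Γ^m_{θ θ} - Γ^φ_{θ m} Γ^m_{θ φ}
  = (0) - (-1/sin(θ)^2) + (0) - (1/tan(θ)^2) = 1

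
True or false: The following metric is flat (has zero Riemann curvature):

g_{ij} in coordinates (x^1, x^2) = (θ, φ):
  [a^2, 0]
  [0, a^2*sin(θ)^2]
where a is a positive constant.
Non-zero Christoffel symbols:
Γ^θ_{φ φ} = -sin(2*θ)/2
Γ^φ_{θ φ} = 1/tan(θ)
Ricci tensor: R_{θθ} = 1, R_{θφ} = 0, R_{φφ} = sin(θ)^2
The Ricci tensor is non-zero, so the Riemann tensor is non-zero: not flat.
False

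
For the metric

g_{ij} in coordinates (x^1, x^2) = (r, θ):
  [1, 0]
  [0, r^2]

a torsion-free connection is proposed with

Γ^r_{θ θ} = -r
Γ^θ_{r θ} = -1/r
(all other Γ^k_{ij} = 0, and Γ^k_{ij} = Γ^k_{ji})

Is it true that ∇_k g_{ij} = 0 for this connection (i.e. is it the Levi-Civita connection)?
Using ∇_k g_{ij} = ∂_k g_{ij} - Γ^m_{ki} g_{mj} - Γ^m_{kj} g_{im}:
∇_θ g_{rθ} = (0) - (-r) - (-r) = 2*r ≠ 0
So the connection is not metric compatible (it is not the Levi-Civita connection).
No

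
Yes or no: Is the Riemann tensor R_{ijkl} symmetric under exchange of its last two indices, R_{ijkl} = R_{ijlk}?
It is antisymmetric in the last pair: R_{ijkl} = -R_{ijlk}.
No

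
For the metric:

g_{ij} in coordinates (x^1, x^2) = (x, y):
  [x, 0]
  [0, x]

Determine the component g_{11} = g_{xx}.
With x^1 = x, x^2 = y, g_{11} = g_{xx} is the row-1, column-1 entry of the matrix.
g_{11} = x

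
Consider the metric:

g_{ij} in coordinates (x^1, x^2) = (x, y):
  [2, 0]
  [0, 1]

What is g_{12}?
With x^1 = x, x^2 = y, g_{12} = g_{xy} is the row-1, column-2 entry of the matrix.
g_{12} = 0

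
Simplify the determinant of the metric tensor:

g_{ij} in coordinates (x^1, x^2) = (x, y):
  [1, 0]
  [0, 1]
For a 2×2 metric: det(g) = g_{11}·g_{22} - g_{12}·g_{21}
= (1)·(1) - (0)·(0)
= 1 - 0
det(g) = 1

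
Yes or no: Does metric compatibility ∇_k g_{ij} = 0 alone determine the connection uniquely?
One also needs vanishing torsion; metric compatibility plus torsion-freeness singles out the Levi-Civita connection.
No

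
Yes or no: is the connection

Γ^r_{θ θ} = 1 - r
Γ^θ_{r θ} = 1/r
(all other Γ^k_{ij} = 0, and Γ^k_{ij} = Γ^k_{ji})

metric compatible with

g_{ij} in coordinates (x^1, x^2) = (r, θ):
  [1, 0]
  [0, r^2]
Using ∇_k g_{ij} = ∂_k g_{ij} - Γ^m_{ki} g_{mj} - Γ^m_{kj} g_{im}:
∇_θ g_{rθ} = (0) - (r) - (1 - r) = -1 ≠ 0
So the connection is not metric compatible (it is not the Levi-Civita connection).
No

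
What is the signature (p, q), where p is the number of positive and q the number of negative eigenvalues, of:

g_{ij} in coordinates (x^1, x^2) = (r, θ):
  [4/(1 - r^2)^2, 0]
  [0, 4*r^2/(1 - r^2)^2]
The metric is diagonal, so its eigenvalues are the diagonal entries: 4/(1 - r^2)^2, 4*r^2/(1 - r^2)^2 (at a generic point, where coordinate-dependent entries are positive).
2 positive, 0 negative.
(2, 0) - Riemannian (positive definite)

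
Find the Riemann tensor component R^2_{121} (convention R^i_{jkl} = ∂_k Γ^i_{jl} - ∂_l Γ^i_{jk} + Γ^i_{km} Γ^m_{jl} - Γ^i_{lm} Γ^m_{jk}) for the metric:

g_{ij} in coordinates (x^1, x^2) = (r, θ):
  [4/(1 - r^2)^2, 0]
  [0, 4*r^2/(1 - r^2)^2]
Non-zero Christoffel symbols (Γ^k_{ij} = Γ^k_{ji}):
Γ^r_{r r} = 2*r/(1 - r^2)
Γ^r_{θ θ} = (r^3 + r)/(r^2 - 1)
Γ^θ_{r θ} = (-r^2 - 1)/(r^3 - r)
R^θ_{r θ r} = ∂_θ Γ^θ_{r r} - ∂_r Γ^θ_{r θ} + Γ^θ_{θ m} Γ^m_{r r} - Γ^θ_{r m} Γ^m_{r θ}
  = (0) - ((r^4 + 4*r^2 - 1)/(r^3 - r)^2) + (2*(r^2 + 1)/(r^2 - 1)^2) - ((r^2 + 1)^2/(r^3 - r)^2) = -4/(r^2 - 1)^2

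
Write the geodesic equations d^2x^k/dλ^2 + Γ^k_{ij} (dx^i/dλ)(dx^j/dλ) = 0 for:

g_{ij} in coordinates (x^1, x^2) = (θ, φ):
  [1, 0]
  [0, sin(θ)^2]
Geodesic equation: d^2x^k/dλ^2 + Γ^k_{ij} (dx^i/dλ)(dx^j/dλ) = 0.
Non-zero Christoffel symbols:
Γ^θ_{φ φ} = -sin(2*θ)/2
Γ^φ_{θ φ} = 1/tan(θ)
Substituting (the symmetric pair Γ^k_{ij}, Γ^k_{ji} combines into a factor 2):
d^2θ/dλ^2 - (sin(2*θ)/2) (dφ/dλ)^2 = 0
d^2φ/dλ^2 + (2/tan(θ)) (dθ/dλ)(dφ/dλ) = 0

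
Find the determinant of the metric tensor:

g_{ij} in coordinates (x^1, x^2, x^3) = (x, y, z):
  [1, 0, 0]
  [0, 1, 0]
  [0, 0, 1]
Diagonal metric: det(g) = g_{11}·g_{22}·g_{33}
= (1)·(1)·(1)
det(g) = 1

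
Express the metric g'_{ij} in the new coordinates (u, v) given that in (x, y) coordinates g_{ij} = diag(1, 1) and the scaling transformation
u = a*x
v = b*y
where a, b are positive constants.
Invert the transformation: x = u/a, y = v/b
g'_{ij} = (∂x^k/∂x'^i)(∂x^l/∂x'^j) g_{kl}; with g_{kl} = δ_{kl} this is Σ_k (∂x^k/∂x'^i)(∂x^k/∂x'^j).
Jacobian: ∂x/∂u = 1/a, ∂x/∂v = 0, ∂y/∂u = 0, ∂y/∂v = 1/b
g'_{uu} = (1/a)(1/a) + (0)(0) = 1/a^2
g'_{uv} = (1/a)(0) + (0)(1/b) = 0
g'_{vv} = (0)(0) + (1/b)(1/b) = 1/b^2
g'_{ij} = diag(1/a^2, 1/b^2)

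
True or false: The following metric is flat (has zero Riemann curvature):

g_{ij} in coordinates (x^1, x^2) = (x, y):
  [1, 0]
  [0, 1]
All metric components are constant, so every Christoffel symbol vanishes and R^i_{jkl} = 0.
True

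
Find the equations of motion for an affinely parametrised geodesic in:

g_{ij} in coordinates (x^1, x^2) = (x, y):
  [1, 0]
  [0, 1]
Geodesic equation: d^2x^k/dλ^2 + Γ^k_{ij} (dx^i/dλ)(dx^j/dλ) = 0.
All Christoffel symbols vanish, so the geodesics are straight lines:
d^2x/dλ^2 = 0
d^2y/dλ^2 = 0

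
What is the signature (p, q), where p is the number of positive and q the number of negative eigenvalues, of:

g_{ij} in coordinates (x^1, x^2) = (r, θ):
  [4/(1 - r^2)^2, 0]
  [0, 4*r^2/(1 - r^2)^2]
The metric is diagonal, so its eigenvalues are the diagonal entries: 4/(1 - r^2)^2, 4*r^2/(1 - r^2)^2 (at a generic point, where coordinate-dependent entries are positive).
2 positive, 0 negative.
(2, 0) - Riemannian (positive definite)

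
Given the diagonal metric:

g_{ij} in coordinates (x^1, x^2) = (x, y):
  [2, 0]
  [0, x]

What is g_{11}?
With x^1 = x, x^2 = y, g_{11} = g_{xx} is the row-1, column-1 entry of the matrix.
g_{11} = 2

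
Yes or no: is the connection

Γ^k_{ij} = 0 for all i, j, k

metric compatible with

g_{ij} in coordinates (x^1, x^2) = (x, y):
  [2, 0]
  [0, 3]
Using ∇_k g_{ij} = ∂_k g_{ij} - Γ^m_{ki} g_{mj} - Γ^m_{kj} g_{im}:
e.g. ∇_y g_{xx} = (0) - (0) - (0) = 0
Every component ∇_k g_{ij} vanishes: the connection is metric compatible.
Yes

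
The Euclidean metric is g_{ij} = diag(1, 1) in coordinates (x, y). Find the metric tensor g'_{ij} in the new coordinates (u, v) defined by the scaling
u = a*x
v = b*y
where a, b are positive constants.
Invert the transformation: x = u/a, y = v/b
g'_{ij} = (∂x^k/∂x'^i)(∂x^l/∂x'^j) g_{kl}; with g_{kl} = δ_{kl} this is Σ_k (∂x^k/∂x'^i)(∂x^k/∂x'^j).
Jacobian: ∂x/∂u = 1/a, ∂x/∂v = 0, ∂y/∂u = 0, ∂y/∂v = 1/b
g'_{uu} = (1/a)(1/a) + (0)(0) = 1/a^2
g'_{uv} = (1/a)(0) + (0)(1/b) = 0
g'_{vv} = (0)(0) + (1/b)(1/b) = 1/b^2
g'_{ij} = diag(1/a^2, 1/b^2)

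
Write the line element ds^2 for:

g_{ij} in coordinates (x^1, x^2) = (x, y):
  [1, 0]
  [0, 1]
ds^2 = g_{ij} dx^i dx^j; only the non-zero components contribute.
ds^2 = dx^2 + dy^2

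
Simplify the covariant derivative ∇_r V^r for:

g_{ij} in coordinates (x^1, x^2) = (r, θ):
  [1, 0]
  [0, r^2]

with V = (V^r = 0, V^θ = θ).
Non-zero Christoffel symbols:
Γ^r_{θ θ} = -r
Γ^θ_{r θ} = 1/r
∇_r V^r = ∂_r V^r + Γ^r_{r j} V^j
  = (0) + (0)(0) + (0)(θ)
  = 0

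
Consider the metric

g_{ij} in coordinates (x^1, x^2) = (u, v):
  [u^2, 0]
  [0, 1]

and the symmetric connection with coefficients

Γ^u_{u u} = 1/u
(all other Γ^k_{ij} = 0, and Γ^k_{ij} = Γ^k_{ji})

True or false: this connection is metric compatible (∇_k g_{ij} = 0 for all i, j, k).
Using ∇_k g_{ij} = ∂_k g_{ij} - Γ^m_{ki} g_{mj} - Γ^m_{kj} g_{im}:
e.g. ∇_u g_{uu} = (2*u) - (u) - (u) = 0
Every component ∇_k g_{ij} vanishes: the connection is metric compatible.
True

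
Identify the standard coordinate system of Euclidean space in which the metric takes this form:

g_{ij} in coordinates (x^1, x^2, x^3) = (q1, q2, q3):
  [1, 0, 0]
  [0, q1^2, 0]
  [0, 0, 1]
The line element ds^2 = dq1^2 + q1^2 dq2^2 + dq3^2 is dr^2 + r^2 dθ^2 + dz^2 with q1 = r, q2 = θ, q3 = z.
cylindrical coordinates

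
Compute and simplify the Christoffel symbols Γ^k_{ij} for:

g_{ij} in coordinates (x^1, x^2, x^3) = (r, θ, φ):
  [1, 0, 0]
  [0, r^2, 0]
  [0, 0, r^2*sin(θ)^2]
Using Γ^k_{ij} = (1/2) g^{km} (∂_i g_{mj} + ∂_j g_{mi} - ∂_m g_{ij}); the metric is diagonal, so only the m = k term contributes.
Non-zero symbols (using the symmetry Γ^k_{ij} = Γ^k_{ji}):
Γ^r_{θ θ} = (1/2) g^{rr} (∂_θ g_{rθ} + ∂_θ g_{rθ} - ∂_r g_{θθ}) = (1/2)(1)((0) + (0) - (2*r)) = -r
Γ^r_{φ φ} = (1/2) g^{rr} (∂_φ g_{rφ} + ∂_φ g_{rφ} - ∂_r g_{φφ}) = (1/2)(1)((0) + (0) - (2*r*sin(θ)^2)) = -r*sin(θ)^2
Γ^θ_{r θ} = (1/2) g^{θθ} (∂_r g_{θθ} + ∂_θ g_{θr} - ∂_θ g_{rθ}) = (1/2)(1/r^2)((2*r) + (0) - (0)) = 1/r
Γ^θ_{φ φ} = (1/2) g^{θθ} (∂_φ g_{θφ} + ∂_φ g_{θφ} - ∂_θ g_{φφ}) = (1/2)(1/r^2)((0) + (0) - (r^2*sin(2*θ))) = -sin(2*θ)/2
Γ^φ_{r φ} = (1/2) g^{φφ} (∂_r g_{φφ} + ∂_φ g_{φr} - ∂_φ g_{rφ}) = (1/2)(1/(r^2*sin(θ)^2))((2*r*sin(θ)^2) + (0) - (0)) = 1/r
Γ^φ_{θ φ} = (1/2) g^{φφ} (∂_θ g_{φφ} + ∂_φ g_{φθ} - ∂_φ g_{θφ}) = (1/2)(1/(r^2*sin(θ)^2))((r^2*sin(2*θ)) + (0) - (0)) = 1/tan(θ)
All other Christoffel symbols are zero.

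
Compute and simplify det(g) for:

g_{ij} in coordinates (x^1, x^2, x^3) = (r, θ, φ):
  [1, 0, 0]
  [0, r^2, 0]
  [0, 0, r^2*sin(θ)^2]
Diagonal metric: det(g) = g_{11}·g_{22}·g_{33}
= (1)·(r^2)·(r^2*sin(θ)^2)
det(g) = r^4*sin(θ)^2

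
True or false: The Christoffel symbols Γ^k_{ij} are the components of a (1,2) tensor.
Under a change of coordinates Γ picks up an inhomogeneous term ∂²x/∂x'∂x'; e.g. Γ = 0 in Cartesian coordinates but Γ^r_{θθ} = -r in polar coordinates on the same flat plane.
False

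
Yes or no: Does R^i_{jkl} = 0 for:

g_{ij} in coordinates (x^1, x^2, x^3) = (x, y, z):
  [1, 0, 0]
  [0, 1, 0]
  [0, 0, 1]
All metric components are constant, so every Christoffel symbol vanishes and R^i_{jkl} = 0.
Yes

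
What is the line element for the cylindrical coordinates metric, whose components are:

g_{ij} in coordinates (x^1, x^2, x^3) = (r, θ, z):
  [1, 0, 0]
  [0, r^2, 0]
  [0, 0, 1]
ds^2 = g_{ij} dx^i dx^j; only the non-zero components contribute.
ds^2 = dr^2 + r^2 dθ^2 + dz^2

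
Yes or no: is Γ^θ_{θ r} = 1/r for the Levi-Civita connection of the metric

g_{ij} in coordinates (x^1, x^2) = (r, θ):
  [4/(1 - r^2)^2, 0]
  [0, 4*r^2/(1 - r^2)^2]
Γ^θ_{θ r} = (1/2) g^{θθ} (∂_θ g_{θr} + ∂_r g_{θθ} - ∂_θ g_{θr}) = (1/2)((1 - r^2)^2/(4*r^2))((0) + (-8*(r^3 + r)/(r^2 - 1)^3) - (0)) = (-r^2 - 1)/(r^3 - r)
This differs from the proposed value 1/r.
No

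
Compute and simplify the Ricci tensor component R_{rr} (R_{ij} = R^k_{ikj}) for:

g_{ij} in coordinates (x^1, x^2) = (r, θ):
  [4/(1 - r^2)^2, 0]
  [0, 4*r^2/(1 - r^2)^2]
Non-zero Christoffel symbols (Γ^k_{ij} = Γ^k_{ji}):
Γ^r_{r r} = 2*r/(1 - r^2)
Γ^r_{θ θ} = (r^3 + r)/(r^2 - 1)
Γ^θ_{r θ} = (-r^2 - 1)/(r^3 - r)
R^r_{r r r} = 0 (a repeated index in an antisymmetric pair)
R^θ_{r θ r} = ∂_θ Γ^θ_{r r} - ∂_r Γ^θ_{r θ} + Γ^θ_{θ m} Γ^m_{r r} - Γ^θ_{r m} Γ^m_{r θ}
  = (0) - ((r^4 + 4*r^2 - 1)/(r^3 - r)^2) + (2*(r^2 + 1)/(r^2 - 1)^2) - ((r^2 + 1)^2/(r^3 - r)^2) = -4/(r^2 - 1)^2
R_{rr} = R^r_{r r r} + R^θ_{r θ r} = (0) + (-4/(r^2 - 1)^2) = -4/(r^2 - 1)^2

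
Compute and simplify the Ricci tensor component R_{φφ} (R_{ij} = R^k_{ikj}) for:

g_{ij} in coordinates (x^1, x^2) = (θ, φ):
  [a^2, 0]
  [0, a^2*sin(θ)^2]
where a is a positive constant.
Non-zero Christoffel symbols (Γ^k_{ij} = Γ^k_{ji}):
Γ^θ_{φ φ} = -sin(2*θ)/2
Γ^φ_{θ φ} = 1/tan(θ)
R^θ_{φ θ φ} = ∂_θ Γ^θ_{φ φ} - ∂_φ Γ^θ_{φ θ} + Γ^θ_{θ m} Γ^m_{φ φ} - Γ^θ_{φ m} Γ^m_{φ θ}
  = (-cos(2*θ)) - (0) + (0) - (-cos(θ)^2) = sin(θ)^2
R^φ_{φ φ φ} = 0 (a repeated index in an antisymmetric pair)
R_{φφ} = R^θ_{φ θ φ} + R^φ_{φ φ φ} = (sin(θ)^2) + (0) = sin(θ)^2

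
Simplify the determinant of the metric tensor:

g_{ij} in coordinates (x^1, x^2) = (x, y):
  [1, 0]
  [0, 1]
For a 2×2 metric: det(g) = g_{11}·g_{22} - g_{12}·g_{21}
= (1)·(1) - (0)·(0)
= 1 - 0
det(g) = 1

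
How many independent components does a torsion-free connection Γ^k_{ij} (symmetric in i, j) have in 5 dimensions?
Γ^k_{ij} has n choices for the upper index and n(n+1)/2 independent symmetric lower index pairs.
Total = 5 × 5×6/2 = 5 × 15 = 75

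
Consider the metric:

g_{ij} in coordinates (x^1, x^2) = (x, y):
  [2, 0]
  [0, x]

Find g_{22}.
With x^1 = x, x^2 = y, g_{22} = g_{yy} is the row-2, column-2 entry of the matrix.
g_{22} = x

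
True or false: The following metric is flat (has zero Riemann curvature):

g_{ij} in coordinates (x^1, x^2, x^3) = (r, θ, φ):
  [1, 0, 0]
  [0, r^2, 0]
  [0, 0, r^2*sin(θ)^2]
Non-zero Christoffel symbols:
Γ^r_{θ θ} = -r
Γ^r_{φ φ} = -r*sin(θ)^2
Γ^θ_{r θ} = 1/r
Γ^θ_{φ φ} = -sin(2*θ)/2
Γ^φ_{r φ} = 1/r
Γ^φ_{θ φ} = 1/tan(θ)
Ricci tensor: R_{rr} = 0, R_{rθ} = 0, R_{rφ} = 0, R_{θθ} = 0, R_{θφ} = 0, R_{φφ} = 0
All R_{ij} vanish; in 3 dimensions the Riemann tensor is fully determined by the Ricci tensor, so R^i_{jkl} = 0: the metric is flat (curvilinear coordinates on flat space).
True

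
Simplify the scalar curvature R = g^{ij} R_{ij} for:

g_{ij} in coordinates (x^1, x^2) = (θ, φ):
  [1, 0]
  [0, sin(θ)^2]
Non-zero Christoffel symbols (Γ^k_{ij} = Γ^k_{ji}):
Γ^θ_{φ φ} = -sin(2*θ)/2
Γ^φ_{θ φ} = 1/tan(θ)
Ricci tensor (R_{ij} = R^k_{ikj}): R_{θθ} = 1, R_{θφ} = 0, R_{φφ} = sin(θ)^2
Inverse metric: g^{θθ} = 1, g^{φφ} = 1/sin(θ)^2
R = g^{ij} R_{ij} = (1)(1) + (1/sin(θ)^2)(sin(θ)^2) = 2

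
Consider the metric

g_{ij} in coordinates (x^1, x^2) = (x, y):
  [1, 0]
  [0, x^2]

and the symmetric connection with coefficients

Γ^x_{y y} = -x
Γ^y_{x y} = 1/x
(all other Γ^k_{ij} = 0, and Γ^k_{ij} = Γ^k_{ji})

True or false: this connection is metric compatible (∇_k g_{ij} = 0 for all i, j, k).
Using ∇_k g_{ij} = ∂_k g_{ij} - Γ^m_{ki} g_{mj} - Γ^m_{kj} g_{im}:
e.g. ∇_x g_{yy} = (2*x) - (x) - (x) = 0
Every component ∇_k g_{ij} vanishes: the connection is metric compatible.
True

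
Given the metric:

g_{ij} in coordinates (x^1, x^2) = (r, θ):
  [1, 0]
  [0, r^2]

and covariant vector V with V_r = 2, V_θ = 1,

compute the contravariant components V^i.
Inverse metric (diagonal): g^{rr} = 1, g^{θθ} = 1/r^2
V^i = g^{ij} V_j:
V^r = (1)(2) + (0)(1) = 2
V^θ = (0)(2) + (1/r^2)(1) = 1/r^2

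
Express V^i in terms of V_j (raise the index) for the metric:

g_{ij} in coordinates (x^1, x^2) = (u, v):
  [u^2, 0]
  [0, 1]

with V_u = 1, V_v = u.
Inverse metric (diagonal): g^{uu} = 1/u^2, g^{vv} = 1
V^i = g^{ij} V_j:
V^u = (1/u^2)(1) + (0)(u) = 1/u^2
V^v = (0)(1) + (1)(u) = u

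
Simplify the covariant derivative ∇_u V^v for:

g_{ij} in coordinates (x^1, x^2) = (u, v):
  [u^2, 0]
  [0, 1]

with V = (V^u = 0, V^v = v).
Non-zero Christoffel symbols:
Γ^u_{u u} = 1/u
∇_u V^v = ∂_u V^v + Γ^v_{u j} V^j
  = (0) + (0)(0) + (0)(v)
  = 0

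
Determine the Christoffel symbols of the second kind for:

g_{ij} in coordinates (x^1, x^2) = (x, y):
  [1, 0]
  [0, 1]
Using Γ^k_{ij} = (1/2) g^{km} (∂_i g_{mj} + ∂_j g_{mi} - ∂_m g_{ij}); the metric is diagonal, so only the m = k term contributes.
Every metric component is constant, so all ∂_m g_{ij} = 0 and every Christoffel symbol vanishes.
All Christoffel symbols are zero.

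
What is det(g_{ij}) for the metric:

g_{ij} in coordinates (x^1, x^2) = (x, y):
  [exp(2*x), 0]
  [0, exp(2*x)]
For a 2×2 metric: det(g) = g_{11}·g_{22} - g_{12}·g_{21}
= (exp(2*x))·(exp(2*x)) - (0)·(0)
= exp(4*x) - 0
det(g) = exp(4*x)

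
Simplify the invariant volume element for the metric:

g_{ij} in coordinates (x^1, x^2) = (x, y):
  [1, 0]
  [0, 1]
det(g) = 1
√|det(g)| = 1
Volume element: dV = 1 dx dy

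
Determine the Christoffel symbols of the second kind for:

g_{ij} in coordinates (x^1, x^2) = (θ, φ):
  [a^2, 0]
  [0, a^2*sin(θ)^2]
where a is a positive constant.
Using Γ^k_{ij} = (1/2) g^{km} (∂_i g_{mj} + ∂_j g_{mi} - ∂_m g_{ij}); the metric is diagonal, so only the m = k term contributes.
Non-zero symbols (using the symmetry Γ^k_{ij} = Γ^k_{ji}):
Γ^θ_{φ φ} = (1/2) g^{θθ} (∂_φ g_{θφ} + ∂_φ g_{θφ} - ∂_θ g_{φφ}) = (1/2)(1/a^2)((0) + (0) - (a^2*sin(2*θ))) = -sin(2*θ)/2
Γ^φ_{θ φ} = (1/2) g^{φφ} (∂_θ g_{φφ} + ∂_φ g_{φθ} - ∂_φ g_{θφ}) = (1/2)(1/(a^2*sin(θ)^2))((a^2*sin(2*θ)) + (0) - (0)) = 1/tan(θ)
All other Christoffel symbols are zero.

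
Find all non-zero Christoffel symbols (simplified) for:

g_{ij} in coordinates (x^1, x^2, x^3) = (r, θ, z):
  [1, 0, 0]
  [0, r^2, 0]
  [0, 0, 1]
Using Γ^k_{ij} = (1/2) g^{km} (∂_i g_{mj} + ∂_j g_{mi} - ∂_m g_{ij}); the metric is diagonal, so only the m = k term contributes.
Non-zero symbols (using the symmetry Γ^k_{ij} = Γ^k_{ji}):
Γ^r_{θ θ} = (1/2) g^{rr} (∂_θ g_{rθ} + ∂_θ g_{rθ} - ∂_r g_{θθ}) = (1/2)(1)((0) + (0) - (2*r)) = -r
Γ^θ_{r θ} = (1/2) g^{θθ} (∂_r g_{θθ} + ∂_θ g_{θr} - ∂_θ g_{rθ}) = (1/2)(1/r^2)((2*r) + (0) - (0)) = 1/r
All other Christoffel symbols are zero.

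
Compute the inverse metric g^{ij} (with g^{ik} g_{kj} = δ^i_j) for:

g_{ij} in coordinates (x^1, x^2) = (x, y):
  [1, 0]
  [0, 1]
The metric is diagonal, so g^{ij} is diagonal with entries 1/g_{ii}: diag(1, 1).
g^{ij}:
  [1, 0]
  [0, 1]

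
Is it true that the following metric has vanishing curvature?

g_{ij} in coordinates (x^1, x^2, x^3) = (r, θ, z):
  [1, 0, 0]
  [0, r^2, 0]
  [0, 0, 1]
Non-zero Christoffel symbols:
Γ^r_{θ θ} = -r
Γ^θ_{r θ} = 1/r
Ricci tensor: R_{rr} = 0, R_{rθ} = 0, R_{rz} = 0, R_{θθ} = 0, R_{θz} = 0, R_{zz} = 0
All R_{ij} vanish; in 3 dimensions the Riemann tensor is fully determined by the Ricci tensor, so R^i_{jkl} = 0: the metric is flat (curvilinear coordinates on flat space).
Yes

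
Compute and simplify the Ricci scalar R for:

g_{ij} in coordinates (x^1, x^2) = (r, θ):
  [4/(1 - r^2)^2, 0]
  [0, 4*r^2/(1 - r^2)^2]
Non-zero Christoffel symbols (Γ^k_{ij} = Γ^k_{ji}):
Γ^r_{r r} = 2*r/(1 - r^2)
Γ^r_{θ θ} = (r^3 + r)/(r^2 - 1)
Γ^θ_{r θ} = (-r^2 - 1)/(r^3 - r)
Ricci tensor (R_{ij} = R^k_{ikj}): R_{rr} = -4/(r^2 - 1)^2, R_{rθ} = 0, R_{θθ} = -4*r^2/(r^2 - 1)^2
Inverse metric: g^{rr} = (1 - r^2)^2/4, g^{θθ} = (1 - r^2)^2/(4*r^2)
R = g^{ij} R_{ij} = ((1 - r^2)^2/4)(-4/(r^2 - 1)^2) + ((1 - r^2)^2/(4*r^2))(-4*r^2/(r^2 - 1)^2) = -2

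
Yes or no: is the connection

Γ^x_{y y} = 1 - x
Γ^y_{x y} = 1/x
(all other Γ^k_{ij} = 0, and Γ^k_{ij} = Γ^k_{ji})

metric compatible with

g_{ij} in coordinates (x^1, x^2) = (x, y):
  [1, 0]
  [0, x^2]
Using ∇_k g_{ij} = ∂_k g_{ij} - Γ^m_{ki} g_{mj} - Γ^m_{kj} g_{im}:
∇_y g_{xy} = (0) - (x) - (1 - x) = -1 ≠ 0
So the connection is not metric compatible (it is not the Levi-Civita connection).
No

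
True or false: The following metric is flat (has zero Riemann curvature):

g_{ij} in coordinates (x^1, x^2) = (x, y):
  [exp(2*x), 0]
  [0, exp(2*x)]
Non-zero Christoffel symbols:
Γ^x_{x x} = 1
Γ^x_{y y} = -1
Γ^y_{x y} = 1
Ricci tensor: R_{xx} = 0, R_{xy} = 0, R_{yy} = 0
All R_{ij} vanish; in 2 dimensions the Riemann tensor is fully determined by the Ricci tensor, so R^i_{jkl} = 0: the metric is flat (curvilinear coordinates on flat space).
True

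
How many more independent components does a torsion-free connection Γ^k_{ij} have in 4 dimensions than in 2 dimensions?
Independent components in n dimensions: n × n(n+1)/2 = n^2(n+1)/2.
4D: 4 × 10 = 40
2D: 2 × 3 = 6
Difference = 40 - 6 = 34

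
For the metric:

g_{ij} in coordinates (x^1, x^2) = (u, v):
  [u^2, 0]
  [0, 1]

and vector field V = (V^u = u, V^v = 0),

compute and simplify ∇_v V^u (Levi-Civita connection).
Non-zero Christoffel symbols:
Γ^u_{u u} = 1/u
∇_v V^u = ∂_v V^u + Γ^u_{v j} V^j
  = (0) + (0)(u) + (0)(0)
  = 0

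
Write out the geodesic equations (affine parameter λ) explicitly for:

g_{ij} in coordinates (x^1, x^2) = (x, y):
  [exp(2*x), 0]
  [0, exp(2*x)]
Geodesic equation: d^2x^k/dλ^2 + Γ^k_{ij} (dx^i/dλ)(dx^j/dλ) = 0.
Non-zero Christoffel symbols:
Γ^x_{x x} = 1
Γ^x_{y y} = -1
Γ^y_{x y} = 1
Substituting (the symmetric pair Γ^k_{ij}, Γ^k_{ji} combines into a factor 2):
d^2x/dλ^2 + (dx/dλ)^2 - (dy/dλ)^2 = 0
d^2y/dλ^2 + 2 (dx/dλ)(dy/dλ) = 0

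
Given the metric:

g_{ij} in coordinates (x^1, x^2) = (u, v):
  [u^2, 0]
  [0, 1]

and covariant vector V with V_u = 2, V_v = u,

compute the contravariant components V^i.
Inverse metric (diagonal): g^{uu} = 1/u^2, g^{vv} = 1
V^i = g^{ij} V_j:
V^u = (1/u^2)(2) + (0)(u) = 2/u^2
V^v = (0)(2) + (1)(u) = u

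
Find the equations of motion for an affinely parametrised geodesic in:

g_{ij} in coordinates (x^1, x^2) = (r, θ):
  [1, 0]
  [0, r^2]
Geodesic equation: d^2x^k/dλ^2 + Γ^k_{ij} (dx^i/dλ)(dx^j/dλ) = 0.
Non-zero Christoffel symbols:
Γ^r_{θ θ} = -r
Γ^θ_{r θ} = 1/r
Substituting (the symmetric pair Γ^k_{ij}, Γ^k_{ji} combines into a factor 2):
d^2r/dλ^2 - r (dθ/dλ)^2 = 0
d^2θ/dλ^2 + (2/r) (dr/dλ)(dθ/dλ) = 0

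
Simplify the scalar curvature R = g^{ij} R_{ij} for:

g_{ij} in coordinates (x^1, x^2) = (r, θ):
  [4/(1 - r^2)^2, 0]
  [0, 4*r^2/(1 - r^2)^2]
Non-zero Christoffel symbols (Γ^k_{ij} = Γ^k_{ji}):
Γ^r_{r r} = 2*r/(1 - r^2)
Γ^r_{θ θ} = (r^3 + r)/(r^2 - 1)
Γ^θ_{r θ} = (-r^2 - 1)/(r^3 - r)
Ricci tensor (R_{ij} = R^k_{ikj}): R_{rr} = -4/(r^2 - 1)^2, R_{rθ} = 0, R_{θθ} = -4*r^2/(r^2 - 1)^2
Inverse metric: g^{rr} = (1 - r^2)^2/4, g^{θθ} = (1 - r^2)^2/(4*r^2)
R = g^{ij} R_{ij} = ((1 - r^2)^2/4)(-4/(r^2 - 1)^2) + ((1 - r^2)^2/(4*r^2))(-4*r^2/(r^2 - 1)^2) = -2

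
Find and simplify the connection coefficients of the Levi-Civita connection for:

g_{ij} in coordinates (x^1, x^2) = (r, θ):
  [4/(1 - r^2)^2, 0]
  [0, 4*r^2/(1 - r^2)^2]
Using Γ^k_{ij} = (1/2) g^{km} (∂_i g_{mj} + ∂_j g_{mi} - ∂_m g_{ij}); the metric is diagonal, so only the m = k term contributes.
Non-zero symbols (using the symmetry Γ^k_{ij} = Γ^k_{ji}):
Γ^r_{r r} = (1/2) g^{rr} (∂_r g_{rr} + ∂_r g_{rr} - ∂_r g_{rr}) = (1/2)((1 - r^2)^2/4)((16*r/(1 - r^2)^3) + (16*r/(1 - r^2)^3) - (16*r/(1 - r^2)^3)) = 2*r/(1 - r^2)
Γ^r_{θ θ} = (1/2) g^{rr} (∂_θ g_{rθ} + ∂_θ g_{rθ} - ∂_r g_{θθ}) = (1/2)((1 - r^2)^2/4)((0) + (0) - (-8*(r^3 + r)/(r^2 - 1)^3)) = (r^3 + r)/(r^2 - 1)
Γ^θ_{r θ} = (1/2) g^{θθ} (∂_r g_{θθ} + ∂_θ g_{θr} - ∂_θ g_{rθ}) = (1/2)((1 - r^2)^2/(4*r^2))((-8*(r^3 + r)/(r^2 - 1)^3) + (0) - (0)) = (-r^2 - 1)/(r^3 - r)
All other Christoffel symbols are zero.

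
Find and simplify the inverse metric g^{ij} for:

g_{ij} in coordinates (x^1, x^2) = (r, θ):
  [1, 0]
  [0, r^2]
The metric is diagonal, so g^{ij} is diagonal with entries 1/g_{ii}: diag(1, 1/(r^2)).
g^{ij}:
  [1, 0]
  [0, 1/r^2]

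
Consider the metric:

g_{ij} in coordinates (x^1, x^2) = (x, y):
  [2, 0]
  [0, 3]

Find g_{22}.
With x^1 = x, x^2 = y, g_{22} = g_{yy} is the row-2, column-2 entry of the matrix.
g_{22} = 3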